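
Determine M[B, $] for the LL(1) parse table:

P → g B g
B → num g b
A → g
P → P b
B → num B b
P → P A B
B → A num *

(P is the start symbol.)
Empty (error entry)

To find M[B, $], we find productions for B where $ is in the predict set (PREDICT(N → α) = (FIRST(α) \ {ε}) ∪ (FOLLOW(N) if α ⇒* ε)).

Relevant sets:
  FIRST(A) = { 'g' }

B → num g b: PREDICT = { 'num' }
B → num B b: PREDICT = { 'num' }
B → A num *: PREDICT = { 'g' }

M[B, $] is empty (no production applies)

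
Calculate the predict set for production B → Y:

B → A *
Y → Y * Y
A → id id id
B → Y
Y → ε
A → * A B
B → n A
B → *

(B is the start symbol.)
PREDICT(B → Y) = (FIRST(RHS) \ {ε}) ∪ (FOLLOW(B) if ε ∈ FIRST(RHS), i.e. RHS ⇒* ε)
FIRST(Y) = { '*', ε }
FIRST(Y) = { '*', ε }
ε ∈ FIRST(Y) (the right-hand side is nullable), so add FOLLOW(B) = { $, '*', 'id', 'n' }
PREDICT(B → Y) = { $, '*', 'id', 'n' }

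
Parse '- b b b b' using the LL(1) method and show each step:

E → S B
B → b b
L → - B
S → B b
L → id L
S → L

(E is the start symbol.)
LL(1) parsing maintains a stack (initially the start symbol over $) and the input. At each step: if the stack top is a terminal, match it against the current input token; if it is a non-terminal N, replace it with the RHS of M[N, lookahead] (the unique production whose predict set contains the lookahead).

Stack is shown with the top on the left.

Stack    Input        Action
----------------------------
E $      - b b b b $  output E → S B
S B $    - b b b b $  output S → L
L B $    - b b b b $  output L → - B
- B B $  - b b b b $  match '-'
B B $    b b b b $    output B → b b
b b B $  b b b b $    match 'b'
b B $    b b b $      match 'b'
B $      b b $        output B → b b
b b $    b b $        match 'b'
b $      b $          match 'b'
$        $            accept

The string is accepted.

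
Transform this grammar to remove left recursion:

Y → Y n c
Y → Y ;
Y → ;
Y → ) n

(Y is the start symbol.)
Y is directly left-recursive. The standard transformation for
  A → A α₁ | ... | A α_m | β₁ | ... | β_n
is
  A  → β₁ A' | ... | β_n A'
  A' → α₁ A' | ... | α_m A' | ε

Y → ; becomes Y → ; Y'
Y → ) n becomes Y → ) n Y'
Y → Y n c becomes Y' → n c Y'
Y → Y ; becomes Y' → ; Y'
Add Y' → ε

Resulting grammar:
Y → ; Y'
Y → ) n Y'
Y' → n c Y'
Y' → ; Y'
Y' → ε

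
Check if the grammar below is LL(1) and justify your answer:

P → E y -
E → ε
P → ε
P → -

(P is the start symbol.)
A grammar is LL(1) if for each non-terminal N with multiple productions, the predict sets of those productions are pairwise disjoint, where PREDICT(N → α) = (FIRST(α) \ {ε}) ∪ (FOLLOW(N) if α ⇒* ε).

Relevant sets:
  FIRST(E) = { ε }
  FOLLOW(P) = { $ }

For P:
  PREDICT(P → E y '-') = { 'y' }
  PREDICT(P → ε) = { $ }
  PREDICT(P → '-') = { '-' }
E has a single production, so nothing to check there.

All predict sets are disjoint. The grammar IS LL(1).

Answer: Yes, the grammar is LL(1).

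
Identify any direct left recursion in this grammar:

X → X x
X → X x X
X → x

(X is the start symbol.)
Direct left recursion occurs when N → N α for some non-terminal N (the right-hand side begins with the left-hand side itself).

X → X x: LEFT RECURSIVE (starts with X)
X → X x X: LEFT RECURSIVE (starts with X)
X → x: starts with x

The grammar has direct left recursion on: X.

Answer: Yes, X is left-recursive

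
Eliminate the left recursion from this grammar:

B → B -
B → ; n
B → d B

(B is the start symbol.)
B → ; n B'
B → d B B'
B' → - B'
B' → ε

B is directly left-recursive. The standard transformation for
  A → A α₁ | ... | A α_m | β₁ | ... | β_n
is
  A  → β₁ A' | ... | β_n A'
  A' → α₁ A' | ... | α_m A' | ε

B → ; n becomes B → ; n B'
B → d B becomes B → d B B'
B → B - becomes B' → - B'
Add B' → ε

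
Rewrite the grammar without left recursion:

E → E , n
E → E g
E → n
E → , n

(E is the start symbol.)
E → n E'
E → , n E'
E' → , n E'
E' → g E'
E' → ε

E is directly left-recursive. The standard transformation for
  A → A α₁ | ... | A α_m | β₁ | ... | β_n
is
  A  → β₁ A' | ... | β_n A'
  A' → α₁ A' | ... | α_m A' | ε

E → n becomes E → n E'
E → , n becomes E → , n E'
E → E , n becomes E' → , n E'
E → E g becomes E' → g E'
Add E' → ε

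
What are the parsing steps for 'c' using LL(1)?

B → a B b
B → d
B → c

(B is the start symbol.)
LL(1) parsing maintains a stack (initially the start symbol over $) and the input. At each step: if the stack top is a terminal, match it against the current input token; if it is a non-terminal N, replace it with the RHS of M[N, lookahead] (the unique production whose predict set contains the lookahead).

Stack is shown with the top on the left.

Stack  Input  Action
--------------------
B $    c $    output B → c
c $    c $    match 'c'
$      $      accept

The string is accepted.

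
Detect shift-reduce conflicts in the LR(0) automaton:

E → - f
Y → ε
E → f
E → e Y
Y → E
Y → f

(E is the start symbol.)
Yes — I3: [Y → .] vs [E → . - f]

Augment with E' → E and build the canonical LR(0) collection (I0 = CLOSURE({[E' → . E]}), then GOTO on every symbol after a dot until no new states appear). It has 9 states:
  I0: { [E → . - f], [E → . e Y], [E → . f], [E' → . E] }  — shift
  I1: { [E → - . f] }  — shift
  I2: { [E' → E .] }  — accept
  I3: { [E → . - f], [E → . e Y], [E → . f], [E → e . Y], [Y → . E], [Y → . f], [Y → .] }  — shift, reduce
  I4: { [E → f .] }  — reduce
  I5: { [Y → E .] }  — reduce
  I6: { [E → e Y .] }  — reduce
  I7: { [E → f .], [Y → f .] }  — 2 reduces
  I8: { [E → - f .] }  — reduce

I3 contains reduce item [Y → .] and shift items [E → . - f], [E → . e Y], [E → . f], [Y → . f] — shift-reduce conflict.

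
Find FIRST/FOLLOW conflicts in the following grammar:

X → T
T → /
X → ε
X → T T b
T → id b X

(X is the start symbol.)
A FIRST/FOLLOW conflict occurs when a non-terminal N has a nullable alternative N → β (β ⇒* ε) and another alternative N → α with FIRST(α) ∩ FOLLOW(N) ≠ ∅: on such a lookahead the parser cannot decide between expanding α and letting N vanish via β.

Nullable non-terminals: X.
FIRST sets used below: FIRST(T) = { '/', 'id' }

X: nullable alternative(s) X → ε; FOLLOW(X) = { $, '/', 'b', 'id' }
  X → T: FIRST \ {ε} = { '/', 'id' } — overlaps FOLLOW(X) on { '/', 'id' }: CONFLICT
  X → ε: FIRST \ {ε} = { } — this is the only nullable alternative, skip
  X → T T b: FIRST \ {ε} = { '/', 'id' } — overlaps FOLLOW(X) on { '/', 'id' }: CONFLICT

T has no nullable alternative, so no FIRST/FOLLOW check is needed there.

So the grammar has 2 FIRST/FOLLOW conflicts (marked CONFLICT above).

Answer: Yes. X → T with FOLLOW(X) on { '/', 'id' }; X → T T b with FOLLOW(X) on { '/', 'id' }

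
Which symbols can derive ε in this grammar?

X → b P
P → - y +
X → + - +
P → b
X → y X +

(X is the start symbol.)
There are no ε-productions, so no non-terminal can derive ε.
No non-terminals are nullable.

Answer: None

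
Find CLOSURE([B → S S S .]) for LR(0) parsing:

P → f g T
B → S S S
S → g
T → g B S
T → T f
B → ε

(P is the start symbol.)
{ [B → S S S .] }

To compute CLOSURE, for each item [A → α.Bβ] where B is a non-terminal, add [B → .γ] for all productions B → γ; repeat for the newly added items until nothing changes.

Start with: [B → S S S .]
The dot is at the end, so nothing is added.

CLOSURE = { [B → S S S .] }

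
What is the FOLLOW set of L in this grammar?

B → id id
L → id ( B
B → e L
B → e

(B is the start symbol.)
In B → e L: L is at the end, add FOLLOW(B)

The FOLLOW sets referred to above (computed the same way, to a fixed point):
  FOLLOW(B) = { $ }

Taking the union: FOLLOW(L) = { $ }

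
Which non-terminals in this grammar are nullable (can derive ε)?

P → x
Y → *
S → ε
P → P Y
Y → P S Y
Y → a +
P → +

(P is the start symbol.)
{ 'S' }

ε-productions: S → ε
So S is immediately nullable.
No further non-terminal can be added: every production for the remaining non-terminals contains a terminal or a non-nullable non-terminal.
Nullable = { 'S' }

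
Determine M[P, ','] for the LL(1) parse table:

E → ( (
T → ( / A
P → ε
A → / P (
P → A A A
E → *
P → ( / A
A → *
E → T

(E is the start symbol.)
To find M[P, ','], we find productions for P where ',' is in the predict set (PREDICT(N → α) = (FIRST(α) \ {ε}) ∪ (FOLLOW(N) if α ⇒* ε)).

Relevant sets:
  FIRST(A) = { '*', '/' }
  FOLLOW(P) = { '(' }

P → ε: PREDICT = { '(' }
P → A A A: PREDICT = { '*', '/' }
P → ( / A: PREDICT = { '(' }

M[P, ','] is empty (no production applies)

Answer: Empty (error entry)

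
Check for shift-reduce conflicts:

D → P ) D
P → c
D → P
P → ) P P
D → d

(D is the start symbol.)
A shift-reduce conflict occurs when an LR(0) state has both:
  - a complete (reduce) item [A → α .] (dot at the end), and
  - a shift item [B → β . c γ] (dot before a terminal).

Augment with D' → D and build the canonical LR(0) collection (I0 = CLOSURE({[D' → . D]}), then GOTO on every symbol after a dot until no new states appear). It has 10 states:
  I0: { [D → . P ) D], [D → . P], [D → . d], [D' → . D], [P → . ) P P], [P → . c] }  — shift
  I1: { [P → ) . P P], [P → . ) P P], [P → . c] }  — shift
  I2: { [D' → D .] }  — accept
  I3: { [D → P . ) D], [D → P .] }  — shift, reduce
  I4: { [P → c .] }  — reduce
  I5: { [D → d .] }  — reduce
  I6: { [D → . P ) D], [D → . P], [D → . d], [D → P ) . D], [P → . ) P P], [P → . c] }  — shift
  I7: { [D → P ) D .] }  — reduce
  I8: { [P → ) P . P], [P → . ) P P], [P → . c] }  — shift
  I9: { [P → ) P P .] }  — reduce

I3 contains reduce item [D → P .] and shift item [D → P . ) D] — shift-reduce conflict.

Answer: Yes — I3: [D → P .] vs [D → P . ) D]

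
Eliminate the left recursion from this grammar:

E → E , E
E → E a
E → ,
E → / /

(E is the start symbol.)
E is directly left-recursive. The standard transformation for
  A → A α₁ | ... | A α_m | β₁ | ... | β_n
is
  A  → β₁ A' | ... | β_n A'
  A' → α₁ A' | ... | α_m A' | ε

E → , becomes E → , E'
E → / / becomes E → / / E'
E → E , E becomes E' → , E E'
E → E a becomes E' → a E'
Add E' → ε

Resulting grammar:
E → , E'
E → / / E'
E' → , E E'
E' → a E'
E' → ε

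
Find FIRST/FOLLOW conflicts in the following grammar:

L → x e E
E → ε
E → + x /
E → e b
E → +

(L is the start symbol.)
A FIRST/FOLLOW conflict occurs when a non-terminal N has a nullable alternative N → β (β ⇒* ε) and another alternative N → α with FIRST(α) ∩ FOLLOW(N) ≠ ∅: on such a lookahead the parser cannot decide between expanding α and letting N vanish via β.

Nullable non-terminals: E.

E: nullable alternative(s) E → ε; FOLLOW(E) = { $ }
  E → ε: FIRST \ {ε} = { } — this is the only nullable alternative, skip
  E → + x /: FIRST \ {ε} = { '+' } — disjoint from FOLLOW(E)
  E → e b: FIRST \ {ε} = { 'e' } — disjoint from FOLLOW(E)
  E → +: FIRST \ {ε} = { '+' } — disjoint from FOLLOW(E)

L has no nullable alternative, so no FIRST/FOLLOW check is needed there.

No FIRST/FOLLOW conflicts found.

Answer: No FIRST/FOLLOW conflicts.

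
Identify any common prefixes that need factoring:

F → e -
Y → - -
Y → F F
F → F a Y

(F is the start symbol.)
Left-factoring is needed when two productions for the same non-terminal
share a common prefix on the right-hand side.

Productions for F:
  F → e -
  F → F a Y
Productions for Y:
  Y → - -
  Y → F F

No common prefixes found.

Answer: No, left-factoring is not needed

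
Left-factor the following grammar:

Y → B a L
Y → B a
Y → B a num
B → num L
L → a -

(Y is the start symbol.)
Y → B a Y'
Y' → L
Y' → ε
Y' → num
B → num L
L → a -

Left-factoring transforms A → αβ₁ | αβ₂ into A → αA' and A' → β₁ | β₂
(α is the longest common prefix among the alternatives). Repeat until
no nonterminal has two alternatives with a common prefix.

Round 1: Y has alternatives sharing prefix 'B a'. Introduce Y': Y → B a Y'
  Add: Y' → L
  Add: Y' → ε
  Add: Y' → num

No remaining common prefixes — done.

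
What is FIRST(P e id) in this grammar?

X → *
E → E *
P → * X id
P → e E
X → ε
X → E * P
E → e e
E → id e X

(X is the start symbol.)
{ '*', 'e' }

FIRST sets of the non-terminals involved (from the grammar, by fixed-point iteration):
  FIRST(P) = { '*', 'e' }

To compute FIRST(P e id), process the symbols left to right:
Symbol P is a non-terminal. Add FIRST(P) \ {ε} = { '*', 'e' }
P is not nullable (ε ∉ FIRST(P)), so stop here.
FIRST(P e id) = { '*', 'e' }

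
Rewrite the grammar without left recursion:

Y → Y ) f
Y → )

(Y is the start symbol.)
Y is directly left-recursive. The standard transformation for
  A → A α₁ | ... | A α_m | β₁ | ... | β_n
is
  A  → β₁ A' | ... | β_n A'
  A' → α₁ A' | ... | α_m A' | ε

Y → ) becomes Y → ) Y'
Y → Y ) f becomes Y' → ) f Y'
Add Y' → ε

Resulting grammar:
Y → ) Y'
Y' → ) f Y'
Y' → ε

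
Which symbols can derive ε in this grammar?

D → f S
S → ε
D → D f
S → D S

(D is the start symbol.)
{ 'S' }

ε-productions: S → ε
So S is immediately nullable.
No further non-terminal can be added: every production for the remaining non-terminals contains a terminal or a non-nullable non-terminal.
Nullable = { 'S' }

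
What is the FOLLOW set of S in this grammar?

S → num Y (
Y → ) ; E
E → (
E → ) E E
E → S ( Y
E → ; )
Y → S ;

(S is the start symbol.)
{ $, '(', ';' }

To compute FOLLOW(S), find every occurrence of S on a right-hand side N → α S β: add FIRST(β) \ {ε}, and if β is empty or nullable also add FOLLOW(N). Iterate to a fixed point.

S is the start symbol, so $ ∈ FOLLOW(S).
In E → S ( Y: S is followed by '(' Y, add FIRST('(' Y) \ {ε} = { '(' }
In Y → S ;: S is followed by ';', add FIRST(';') \ {ε} = { ';' }

Taking the union: FOLLOW(S) = { $, '(', ';' }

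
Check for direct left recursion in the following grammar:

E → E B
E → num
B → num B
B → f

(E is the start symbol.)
Direct left recursion occurs when N → N α for some non-terminal N (the right-hand side begins with the left-hand side itself).

E → E B: LEFT RECURSIVE (starts with E)
E → num: starts with num
B → num B: starts with num
B → f: starts with f

The grammar has direct left recursion on: E.

Answer: Yes, E is left-recursive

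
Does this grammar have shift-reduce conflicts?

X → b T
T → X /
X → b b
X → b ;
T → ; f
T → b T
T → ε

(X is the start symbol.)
Yes — I2: [T → .] vs [T → . ; f]; I3: [X → b ; .] vs [T → ; . f]; I6: [T → .] vs [T → . ; f]

A shift-reduce conflict occurs when an LR(0) state has both:
  - a complete (reduce) item [A → α .] (dot at the end), and
  - a shift item [B → β . c γ] (dot before a terminal).

Augment with X' → X and build the canonical LR(0) collection (I0 = CLOSURE({[X' → . X]}), then GOTO on every symbol after a dot until no new states appear). It has 10 states:
  I0: { [X → . b ;], [X → . b T], [X → . b b], [X' → . X] }  — shift
  I1: { [X' → X .] }  — accept
  I2: { [T → . ; f], [T → . X /], [T → . b T], [T → .], [X → . b ;], [X → . b T], [X → . b b], [X → b . ;], [X → b . T], [X → b . b] }  — shift, reduce
  I3: { [T → ; . f], [X → b ; .] }  — shift, reduce
  I4: { [X → b T .] }  — reduce
  I5: { [T → X . /] }  — shift
  I6: { [T → . ; f], [T → . X /], [T → . b T], [T → .], [T → b . T], [X → . b ;], [X → . b T], [X → . b b], [X → b . ;], [X → b . T], [X → b . b], [X → b b .] }  — shift, 2 reduces
  I7: { [T → b T .], [X → b T .] }  — 2 reduces
  I8: { [T → X / .] }  — reduce
  I9: { [T → ; f .] }  — reduce

I2 contains reduce item [T → .] and shift items [T → . ; f], [T → . b T], [X → . b ;], [X → b . ;], [X → . b T], [X → . b b], [X → b . b] — shift-reduce conflict.
I3 contains reduce item [X → b ; .] and shift item [T → ; . f] — shift-reduce conflict.
I6 contains reduce items [T → .], [X → b b .] and shift items [T → . ; f], [T → . b T], [X → . b ;], [X → b . ;], [X → . b T], [X → . b b], [X → b . b] — shift-reduce conflict.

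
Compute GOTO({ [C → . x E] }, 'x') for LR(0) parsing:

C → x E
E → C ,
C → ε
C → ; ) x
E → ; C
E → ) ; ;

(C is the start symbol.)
{ [C → . ; ) x], [C → . x E], [C → .], [C → x . E], [E → . ) ; ;], [E → . ; C], [E → . C ,] }

GOTO(I, 'x') = CLOSURE({ [A → αX.β] : [A → α.Xβ] ∈ I, X = 'x' })

Items with dot before 'x', with the dot advanced:
  [C → . x E] → [C → x . E]
Closure of the advanced items:
  [C → x . E] has the dot before E: add [E → . C ,], [E → . ; C], [E → . ) ; ;]
  [E → . C ,] has the dot before C: add [C → . x E], [C → .], [C → . ; ) x]

GOTO = { [C → . ; ) x], [C → . x E], [C → .], [C → x . E], [E → . ) ; ;], [E → . ; C], [E → . C ,] }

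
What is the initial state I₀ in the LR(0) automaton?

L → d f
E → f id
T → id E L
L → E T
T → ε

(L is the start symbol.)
First, augment the grammar with L' → L
I₀ = CLOSURE({ [L' → . L] }):
  [L' → . L] has the dot before L: add [L → . d f], [L → . E T]
  [L → . E T] has the dot before E: add [E → . f id]
No further items can be added.

I₀ = { [E → . f id], [L → . E T], [L → . d f], [L' → . L] }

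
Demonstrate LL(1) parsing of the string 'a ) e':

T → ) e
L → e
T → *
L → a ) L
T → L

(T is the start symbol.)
LL(1) parsing maintains a stack (initially the start symbol over $) and the input. At each step: if the stack top is a terminal, match it against the current input token; if it is a non-terminal N, replace it with the RHS of M[N, lookahead] (the unique production whose predict set contains the lookahead).

Stack is shown with the top on the left.

Stack    Input    Action
------------------------
T $      a ) e $  output T → L
L $      a ) e $  output L → a ) L
a ) L $  a ) e $  match 'a'
) L $    ) e $    match ')'
L $      e $      output L → e
e $      e $      match 'e'
$        $        accept

The string is accepted.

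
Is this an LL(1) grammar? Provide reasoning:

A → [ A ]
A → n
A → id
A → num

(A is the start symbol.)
Yes, the grammar is LL(1).

A grammar is LL(1) if for each non-terminal N with multiple productions, the predict sets of those productions are pairwise disjoint, where PREDICT(N → α) = (FIRST(α) \ {ε}) ∪ (FOLLOW(N) if α ⇒* ε).

For A:
  PREDICT(A → '[' A ']') = { '[' }
  PREDICT(A → n) = { 'n' }
  PREDICT(A → id) = { 'id' }
  PREDICT(A → num) = { 'num' }

All predict sets are disjoint. The grammar IS LL(1).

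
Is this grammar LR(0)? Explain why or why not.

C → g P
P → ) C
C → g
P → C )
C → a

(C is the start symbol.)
No. Shift-reduce conflict between [C → g .] and [C → . a]

Augment with C' → C and build the canonical LR(0) collection (I0 = CLOSURE({[C' → . C]}), then GOTO on every symbol after a dot until no new states appear). It has 9 states:
  I0: { [C → . a], [C → . g P], [C → . g], [C' → . C] }  — shift
  I1: { [C' → C .] }  — accept
  I2: { [C → a .] }  — reduce
  I3: { [C → . a], [C → . g P], [C → . g], [C → g . P], [C → g .], [P → . ) C], [P → . C )] }  — shift, reduce
  I4: { [C → . a], [C → . g P], [C → . g], [P → ) . C] }  — shift
  I5: { [P → C . )] }  — shift
  I6: { [C → g P .] }  — reduce
  I7: { [P → C ) .] }  — reduce
  I8: { [P → ) C .] }  — reduce

Conflict in state I3:
  Shift-reduce conflict between [C → g .] and [C → . a]
So the grammar is NOT LR(0).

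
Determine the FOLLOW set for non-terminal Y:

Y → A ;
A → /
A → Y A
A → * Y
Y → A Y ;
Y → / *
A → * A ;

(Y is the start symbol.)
{ $, '*', '/', ';' }

To compute FOLLOW(Y), find every occurrence of Y on a right-hand side N → α Y β: add FIRST(β) \ {ε}, and if β is empty or nullable also add FOLLOW(N). Iterate to a fixed point.

Y is the start symbol, so $ ∈ FOLLOW(Y).
In A → Y A: Y is followed by A, add FIRST(A) \ {ε} = { '*', '/' }
In A → * Y: Y is at the end, add FOLLOW(A)
In Y → A Y ;: Y is followed by ';', add FIRST(';') \ {ε} = { ';' }

The FOLLOW sets referred to above (computed the same way, to a fixed point):
  FOLLOW(A) = { '*', '/', ';' }

Taking the union: FOLLOW(Y) = { $, '*', '/', ';' }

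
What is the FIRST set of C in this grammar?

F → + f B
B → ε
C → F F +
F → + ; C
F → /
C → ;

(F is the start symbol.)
{ '+', '/', ';' }

FIRST sets of the other non-terminals involved (by the same procedure, iterated to a fixed point):
  FIRST(F) = { '+', '/' }

From C → F F +:
  - F is a non-terminal: add FIRST(F) \ {ε} = { '+', '/' }
    F is not nullable, so stop
From C → ;:
  - ';' is a terminal: add ';' and stop

Collecting: FIRST(C) = { '+', '/', ';' }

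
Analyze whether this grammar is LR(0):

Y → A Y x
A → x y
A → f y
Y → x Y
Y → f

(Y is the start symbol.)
A grammar is LR(0) if no state in the canonical LR(0) collection has:
  - both a shift item (dot before a terminal) and a complete item (shift-reduce conflict), or
  - two or more complete items (reduce-reduce conflict; the accept item [Y' → Y .] counts as a complete item here).

Augment with Y' → Y and build the canonical LR(0) collection (I0 = CLOSURE({[Y' → . Y]}), then GOTO on every symbol after a dot until no new states appear). It has 10 states:
  I0: { [A → . f y], [A → . x y], [Y → . A Y x], [Y → . f], [Y → . x Y], [Y' → . Y] }  — shift
  I1: { [A → . f y], [A → . x y], [Y → . A Y x], [Y → . f], [Y → . x Y], [Y → A . Y x] }  — shift
  I2: { [Y' → Y .] }  — accept
  I3: { [A → f . y], [Y → f .] }  — shift, reduce
  I4: { [A → . f y], [A → . x y], [A → x . y], [Y → . A Y x], [Y → . f], [Y → . x Y], [Y → x . Y] }  — shift
  I5: { [Y → x Y .] }  — reduce
  I6: { [A → x y .] }  — reduce
  I7: { [A → f y .] }  — reduce
  I8: { [Y → A Y . x] }  — shift
  I9: { [Y → A Y x .] }  — reduce

Conflict in state I3:
  Shift-reduce conflict between [Y → f .] and [A → f . y]
So the grammar is NOT LR(0).

Answer: No. Shift-reduce conflict between [Y → f .] and [A → f . y]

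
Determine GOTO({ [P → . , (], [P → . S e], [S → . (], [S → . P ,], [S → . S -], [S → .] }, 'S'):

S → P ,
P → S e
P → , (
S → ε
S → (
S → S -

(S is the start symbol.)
{ [P → S . e], [S → S . -] }

GOTO(I, 'S') = CLOSURE({ [A → αX.β] : [A → α.Xβ] ∈ I, X = 'S' })

Items with dot before 'S', with the dot advanced:
  [P → . S e] → [P → S . e]
  [S → . S -] → [S → S . -]
Closure adds nothing (no advanced item has the dot before a non-terminal).

GOTO = { [P → S . e], [S → S . -] }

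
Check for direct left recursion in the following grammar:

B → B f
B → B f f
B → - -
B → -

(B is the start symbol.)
B → B f: LEFT RECURSIVE (starts with B)
B → B f f: LEFT RECURSIVE (starts with B)
B → - -: starts with '-'
B → -: starts with '-'

The grammar has direct left recursion on: B.

Answer: Yes, B is left-recursive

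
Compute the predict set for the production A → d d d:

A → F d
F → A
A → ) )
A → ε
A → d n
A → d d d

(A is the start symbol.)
{ 'd' }

PREDICT(A → d d d) = (FIRST(RHS) \ {ε}) ∪ (FOLLOW(A) if ε ∈ FIRST(RHS), i.e. RHS ⇒* ε)
FIRST(d d d) = { 'd' }
ε ∉ FIRST(d d d), so FOLLOW(A) is not added.
PREDICT(A → d d d) = { 'd' }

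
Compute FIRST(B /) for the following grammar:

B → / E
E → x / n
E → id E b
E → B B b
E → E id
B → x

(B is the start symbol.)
{ '/', 'x' }

FIRST sets of the non-terminals involved (from the grammar, by fixed-point iteration):
  FIRST(B) = { '/', 'x' }

To compute FIRST(B /), process the symbols left to right:
Symbol B is a non-terminal. Add FIRST(B) \ {ε} = { '/', 'x' }
B is not nullable (ε ∉ FIRST(B)), so stop here.
FIRST(B /) = { '/', 'x' }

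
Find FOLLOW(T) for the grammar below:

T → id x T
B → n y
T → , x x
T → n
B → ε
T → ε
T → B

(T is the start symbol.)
{ $ }

T is the start symbol, so $ ∈ FOLLOW(T).
In T → id x T: T is at the end; this adds FOLLOW(T) to itself — nothing new

Taking the union: FOLLOW(T) = { $ }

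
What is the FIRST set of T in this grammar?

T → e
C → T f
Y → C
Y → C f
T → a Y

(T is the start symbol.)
To compute FIRST(T), examine every production with T on the left-hand side, reading each right-hand side left to right until a non-nullable symbol is reached.

From T → e:
  - e is a terminal: add 'e' and stop
From T → a Y:
  - a is a terminal: add 'a' and stop

Collecting: FIRST(T) = { 'a', 'e' }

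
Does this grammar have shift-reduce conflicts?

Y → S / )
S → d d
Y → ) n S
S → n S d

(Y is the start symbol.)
No shift-reduce conflicts

A shift-reduce conflict occurs when an LR(0) state has both:
  - a complete (reduce) item [A → α .] (dot at the end), and
  - a shift item [B → β . c γ] (dot before a terminal).

Augment with Y' → Y and build the canonical LR(0) collection (I0 = CLOSURE({[Y' → . Y]}), then GOTO on every symbol after a dot until no new states appear). It has 13 states:
  I0: { [S → . d d], [S → . n S d], [Y → . ) n S], [Y → . S / )], [Y' → . Y] }  — shift
  I1: { [Y → ) . n S] }  — shift
  I2: { [Y → S . / )] }  — shift
  I3: { [Y' → Y .] }  — accept
  I4: { [S → d . d] }  — shift
  I5: { [S → . d d], [S → . n S d], [S → n . S d] }  — shift
  I6: { [S → n S . d] }  — shift
  I7: { [S → n S d .] }  — reduce
  I8: { [S → d d .] }  — reduce
  I9: { [Y → S / . )] }  — shift
  I10: { [Y → S / ) .] }  — reduce
  I11: { [S → . d d], [S → . n S d], [Y → ) n . S] }  — shift
  I12: { [Y → ) n S .] }  — reduce

No state contains both a complete item and a shift item.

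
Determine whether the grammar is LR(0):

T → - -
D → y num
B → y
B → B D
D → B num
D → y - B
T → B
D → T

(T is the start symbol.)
No. Shift-reduce conflict between [T → B .] and [B → . y]

Augment with T' → T and build the canonical LR(0) collection (I0 = CLOSURE({[T' → . T]}), then GOTO on every symbol after a dot until no new states appear). It has 14 states:
  I0: { [B → . B D], [B → . y], [T → . - -], [T → . B], [T' → . T] }  — shift
  I1: { [T → - . -] }  — shift
  I2: { [B → . B D], [B → . y], [B → B . D], [D → . B num], [D → . T], [D → . y - B], [D → . y num], [T → . - -], [T → . B], [T → B .] }  — shift, reduce
  I3: { [T' → T .] }  — accept
  I4: { [B → y .] }  — reduce
  I5: { [B → . B D], [B → . y], [B → B . D], [D → . B num], [D → . T], [D → . y - B], [D → . y num], [D → B . num], [T → . - -], [T → . B], [T → B .] }  — shift, reduce
  I6: { [B → B D .] }  — reduce
  I7: { [D → T .] }  — reduce
  I8: { [B → y .], [D → y . - B], [D → y . num] }  — shift, reduce
  I9: { [B → . B D], [B → . y], [D → y - . B] }  — shift
  I10: { [D → y num .] }  — reduce
  I11: { [B → . B D], [B → . y], [B → B . D], [D → . B num], [D → . T], [D → . y - B], [D → . y num], [D → y - B .], [T → . - -], [T → . B] }  — shift, reduce
  I12: { [D → B num .] }  — reduce
  I13: { [T → - - .] }  — reduce

Conflict in state I2:
  Shift-reduce conflict between [T → B .] and [B → . y]
So the grammar is NOT LR(0).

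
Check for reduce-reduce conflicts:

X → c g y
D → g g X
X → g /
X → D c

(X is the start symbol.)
No reduce-reduce conflicts

A reduce-reduce conflict occurs when an LR(0) state has two complete items [A → α .] and [B → β .] — both call for a reduction, and with no lookahead the parser cannot choose between them.

Augment with X' → X and build the canonical LR(0) collection (I0 = CLOSURE({[X' → . X]}), then GOTO on every symbol after a dot until no new states appear). It has 11 states:
  I0: { [D → . g g X], [X → . D c], [X → . c g y], [X → . g /], [X' → . X] }  — shift
  I1: { [X → D . c] }  — shift
  I2: { [X' → X .] }  — accept
  I3: { [X → c . g y] }  — shift
  I4: { [D → g . g X], [X → g . /] }  — shift
  I5: { [X → g / .] }  — reduce
  I6: { [D → . g g X], [D → g g . X], [X → . D c], [X → . c g y], [X → . g /] }  — shift
  I7: { [D → g g X .] }  — reduce
  I8: { [X → c g . y] }  — shift
  I9: { [X → c g y .] }  — reduce
  I10: { [X → D c .] }  — reduce

No state contains more than one complete item.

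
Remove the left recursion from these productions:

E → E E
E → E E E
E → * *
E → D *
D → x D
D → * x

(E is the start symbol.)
E is directly left-recursive. The standard transformation for
  A → A α₁ | ... | A α_m | β₁ | ... | β_n
is
  A  → β₁ A' | ... | β_n A'
  A' → α₁ A' | ... | α_m A' | ε

E → * * becomes E → * * E'
E → D * becomes E → D * E'
E → E E becomes E' → E E'
E → E E E becomes E' → E E E'
Add E' → ε

Productions for other non-terminals are unchanged:
  D → x D
  D → * x

Resulting grammar:
E → * * E'
E → D * E'
E' → E E'
E' → E E E'
E' → ε
D → x D
D → * x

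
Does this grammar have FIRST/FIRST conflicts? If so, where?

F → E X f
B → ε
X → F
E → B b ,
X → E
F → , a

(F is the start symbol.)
Yes. X → F / X → E on { 'b' }

FIRST sets of the non-terminals at (or reachable through a nullable prefix from) the front of some alternative:
  FIRST(E) = { 'b' }
  FIRST(F) = { ',', 'b' }

Productions for F:
  F → E X f: FIRST = { 'b' }
  F → , a: FIRST = { ',' }
Productions for X:
  X → F: FIRST = { ',', 'b' }
  X → E: FIRST = { 'b' }
B, E have only one production, so no FIRST/FIRST conflict is possible there.

Conflict for X: X → F and X → E
  Overlap: { 'b' }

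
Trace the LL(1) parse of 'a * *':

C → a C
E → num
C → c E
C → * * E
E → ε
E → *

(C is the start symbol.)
LL(1) parsing maintains a stack (initially the start symbol over $) and the input. At each step: if the stack top is a terminal, match it against the current input token; if it is a non-terminal N, replace it with the RHS of M[N, lookahead] (the unique production whose predict set contains the lookahead).

Stack is shown with the top on the left.

Stack    Input    Action
------------------------
C $      a * * $  output C → a C
a C $    a * * $  match 'a'
C $      * * $    output C → * * E
* * E $  * * $    match '*'
* E $    * $      match '*'
E $      $        output E → ε
$        $        accept

The string is accepted.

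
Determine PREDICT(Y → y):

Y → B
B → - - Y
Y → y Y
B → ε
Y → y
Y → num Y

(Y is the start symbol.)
PREDICT(Y → y) = (FIRST(RHS) \ {ε}) ∪ (FOLLOW(Y) if ε ∈ FIRST(RHS), i.e. RHS ⇒* ε)
FIRST(y) = { 'y' }
ε ∉ FIRST(y), so FOLLOW(Y) is not added.
PREDICT(Y → y) = { 'y' }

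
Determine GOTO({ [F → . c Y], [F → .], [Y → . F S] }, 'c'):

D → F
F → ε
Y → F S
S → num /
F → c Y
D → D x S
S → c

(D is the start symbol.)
{ [F → . c Y], [F → .], [F → c . Y], [Y → . F S] }

GOTO(I, 'c') = CLOSURE({ [A → αX.β] : [A → α.Xβ] ∈ I, X = 'c' })

Items with dot before 'c', with the dot advanced:
  [F → . c Y] → [F → c . Y]
Closure of the advanced items:
  [F → c . Y] has the dot before Y: add [Y → . F S]
  [Y → . F S] has the dot before F: add [F → .], [F → . c Y]

GOTO = { [F → . c Y], [F → .], [F → c . Y], [Y → . F S] }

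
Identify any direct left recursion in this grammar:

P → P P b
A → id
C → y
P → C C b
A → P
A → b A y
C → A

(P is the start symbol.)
Yes, P is left-recursive

Direct left recursion occurs when N → N α for some non-terminal N (the right-hand side begins with the left-hand side itself).

P → P P b: LEFT RECURSIVE (starts with P)
A → id: starts with id
C → y: starts with y
P → C C b: starts with C
A → P: starts with P
A → b A y: starts with b
C → A: starts with A

The grammar has direct left recursion on: P.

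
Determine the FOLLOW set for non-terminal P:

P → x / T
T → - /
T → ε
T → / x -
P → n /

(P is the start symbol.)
To compute FOLLOW(P), find every occurrence of P on a right-hand side N → α P β: add FIRST(β) \ {ε}, and if β is empty or nullable also add FOLLOW(N). Iterate to a fixed point.

P is the start symbol, so $ ∈ FOLLOW(P).
P does not occur on any right-hand side.

Taking the union: FOLLOW(P) = { $ }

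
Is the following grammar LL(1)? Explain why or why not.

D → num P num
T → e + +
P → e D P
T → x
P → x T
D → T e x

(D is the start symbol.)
Yes, the grammar is LL(1).

A grammar is LL(1) if for each non-terminal N with multiple productions, the predict sets of those productions are pairwise disjoint, where PREDICT(N → α) = (FIRST(α) \ {ε}) ∪ (FOLLOW(N) if α ⇒* ε).

Relevant sets:
  FIRST(T) = { 'e', 'x' }

For D:
  PREDICT(D → num P num) = { 'num' }
  PREDICT(D → T e x) = { 'e', 'x' }
For T:
  PREDICT(T → e '+' '+') = { 'e' }
  PREDICT(T → x) = { 'x' }
For P:
  PREDICT(P → e D P) = { 'e' }
  PREDICT(P → x T) = { 'x' }

All predict sets are disjoint. The grammar IS LL(1).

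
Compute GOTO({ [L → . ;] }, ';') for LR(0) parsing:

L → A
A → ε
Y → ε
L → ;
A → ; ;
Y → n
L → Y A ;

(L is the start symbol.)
{ [L → ; .] }

GOTO(I, ';') = CLOSURE({ [A → αX.β] : [A → α.Xβ] ∈ I, X = ';' })

Items with dot before ';', with the dot advanced:
  [L → . ;] → [L → ; .]
Closure adds nothing (no advanced item has the dot before a non-terminal).

GOTO = { [L → ; .] }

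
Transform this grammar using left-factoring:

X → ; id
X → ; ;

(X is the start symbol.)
Left-factoring transforms A → αβ₁ | αβ₂ into A → αA' and A' → β₁ | β₂
(α is the longest common prefix among the alternatives). Repeat until
no nonterminal has two alternatives with a common prefix.

Round 1: X has alternatives sharing prefix ';'. Introduce X': X → ; X'
  Add: X' → id
  Add: X' → ;

No remaining common prefixes — done.

Resulting grammar:
X → ; X'
X' → id
X' → ;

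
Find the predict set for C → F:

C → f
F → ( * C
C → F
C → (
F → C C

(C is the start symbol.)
{ '(', 'f' }

PREDICT(C → F) = (FIRST(RHS) \ {ε}) ∪ (FOLLOW(C) if ε ∈ FIRST(RHS), i.e. RHS ⇒* ε)
FIRST(F) = { '(', 'f' }
FIRST(F) = { '(', 'f' }
ε ∉ FIRST(F), so FOLLOW(C) is not added.
PREDICT(C → F) = { '(', 'f' }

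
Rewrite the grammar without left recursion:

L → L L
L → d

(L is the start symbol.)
L → d L'
L' → L L'
L' → ε

L is directly left-recursive. The standard transformation for
  A → A α₁ | ... | A α_m | β₁ | ... | β_n
is
  A  → β₁ A' | ... | β_n A'
  A' → α₁ A' | ... | α_m A' | ε

L → d becomes L → d L'
L → L L becomes L' → L L'
Add L' → ε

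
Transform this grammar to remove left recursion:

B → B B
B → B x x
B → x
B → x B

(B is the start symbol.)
B is directly left-recursive. The standard transformation for
  A → A α₁ | ... | A α_m | β₁ | ... | β_n
is
  A  → β₁ A' | ... | β_n A'
  A' → α₁ A' | ... | α_m A' | ε

B → x becomes B → x B'
B → x B becomes B → x B B'
B → B B becomes B' → B B'
B → B x x becomes B' → x x B'
Add B' → ε

Resulting grammar:
B → x B'
B → x B B'
B' → B B'
B' → x x B'
B' → ε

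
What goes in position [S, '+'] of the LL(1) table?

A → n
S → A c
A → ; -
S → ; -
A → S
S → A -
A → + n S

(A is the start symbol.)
S → A c, S → A -

To find M[S, '+'], we find productions for S where '+' is in the predict set (PREDICT(N → α) = (FIRST(α) \ {ε}) ∪ (FOLLOW(N) if α ⇒* ε)).

Relevant sets:
  FIRST(A) = { '+', ';', 'n' }

S → A c: PREDICT = { '+', ';', 'n' }
  '+' is in predict set, so this production goes in M[S, '+']
S → ; -: PREDICT = { ';' }
S → A -: PREDICT = { '+', ';', 'n' }
  '+' is in predict set, so this production goes in M[S, '+']

M[S, '+'] = S → A c, S → A -  (a multiply-defined cell — the grammar is not LL(1))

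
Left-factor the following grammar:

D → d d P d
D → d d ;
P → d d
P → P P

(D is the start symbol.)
D → d d D'
D' → P d
D' → ;
P → d d
P → P P

Left-factoring transforms A → αβ₁ | αβ₂ into A → αA' and A' → β₁ | β₂
(α is the longest common prefix among the alternatives). Repeat until
no nonterminal has two alternatives with a common prefix.

Round 1: D has alternatives sharing prefix 'd d'. Introduce D': D → d d D'
  Add: D' → P d
  Add: D' → ;

No remaining common prefixes — done.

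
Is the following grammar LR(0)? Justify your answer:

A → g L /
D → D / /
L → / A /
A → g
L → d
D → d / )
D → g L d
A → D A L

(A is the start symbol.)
A grammar is LR(0) if no state in the canonical LR(0) collection has:
  - both a shift item (dot before a terminal) and a complete item (shift-reduce conflict), or
  - two or more complete items (reduce-reduce conflict; the accept item [A' → A .] counts as a complete item here).

Augment with A' → A and build the canonical LR(0) collection (I0 = CLOSURE({[A' → . A]}), then GOTO on every symbol after a dot until no new states appear). It has 18 states:
  I0: { [A → . D A L], [A → . g L /], [A → . g], [A' → . A], [D → . D / /], [D → . d / )], [D → . g L d] }  — shift
  I1: { [A' → A .] }  — accept
  I2: { [A → . D A L], [A → . g L /], [A → . g], [A → D . A L], [D → . D / /], [D → . d / )], [D → . g L d], [D → D . / /] }  — shift
  I3: { [D → d . / )] }  — shift
  I4: { [A → g . L /], [A → g .], [D → g . L d], [L → . / A /], [L → . d] }  — shift, reduce
  I5: { [A → . D A L], [A → . g L /], [A → . g], [D → . D / /], [D → . d / )], [D → . g L d], [L → / . A /] }  — shift
  I6: { [A → g L . /], [D → g L . d] }  — shift
  I7: { [L → d .] }  — reduce
  I8: { [A → g L / .] }  — reduce
  I9: { [D → g L d .] }  — reduce
  I10: { [L → / A . /] }  — shift
  I11: { [L → / A / .] }  — reduce
  I12: { [D → d / . )] }  — shift
  I13: { [D → d / ) .] }  — reduce
  I14: { [D → D / . /] }  — shift
  I15: { [A → D A . L], [L → . / A /], [L → . d] }  — shift
  I16: { [A → D A L .] }  — reduce
  I17: { [D → D / / .] }  — reduce

Conflict in state I4:
  Shift-reduce conflict between [A → g .] and [L → . / A /]
So the grammar is NOT LR(0).

Answer: No. Shift-reduce conflict between [A → g .] and [L → . / A /]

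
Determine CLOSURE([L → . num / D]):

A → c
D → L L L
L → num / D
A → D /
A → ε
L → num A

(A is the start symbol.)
Start with: [L → . num / D]
The dot precedes the terminal num, so nothing is added.

CLOSURE = { [L → . num / D] }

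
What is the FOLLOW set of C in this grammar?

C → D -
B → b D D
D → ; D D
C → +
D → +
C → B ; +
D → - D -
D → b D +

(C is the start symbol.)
To compute FOLLOW(C), find every occurrence of C on a right-hand side N → α C β: add FIRST(β) \ {ε}, and if β is empty or nullable also add FOLLOW(N). Iterate to a fixed point.

C is the start symbol, so $ ∈ FOLLOW(C).
C does not occur on any right-hand side.

Taking the union: FOLLOW(C) = { $ }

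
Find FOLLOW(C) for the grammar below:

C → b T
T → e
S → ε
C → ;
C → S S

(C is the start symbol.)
{ $ }

C is the start symbol, so $ ∈ FOLLOW(C).
C does not occur on any right-hand side.

Taking the union: FOLLOW(C) = { $ }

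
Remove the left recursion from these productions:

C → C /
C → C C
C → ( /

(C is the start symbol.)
C → ( / C'
C' → / C'
C' → C C'
C' → ε

C is directly left-recursive. The standard transformation for
  A → A α₁ | ... | A α_m | β₁ | ... | β_n
is
  A  → β₁ A' | ... | β_n A'
  A' → α₁ A' | ... | α_m A' | ε

C → ( / becomes C → ( / C'
C → C / becomes C' → / C'
C → C C becomes C' → C C'
Add C' → ε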